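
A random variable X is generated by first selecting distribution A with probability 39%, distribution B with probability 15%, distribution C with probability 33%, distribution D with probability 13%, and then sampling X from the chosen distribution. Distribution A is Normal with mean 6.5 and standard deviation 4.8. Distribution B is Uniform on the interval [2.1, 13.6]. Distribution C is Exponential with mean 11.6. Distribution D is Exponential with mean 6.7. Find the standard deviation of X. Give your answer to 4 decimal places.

8.1294

Per component, A: μ=6.5, E[X²]=65.29; B: μ=7.85, E[X²]=72.6433; C: μ=11.6, E[X²]=269.12; D: μ=6.7, E[X²]=89.78.
E[X] = 0.39·6.5 + 0.15·7.85 + 0.33·11.6 + 0.13·6.7 = 8.4115.
E[X²] = 0.39·65.29 + 0.15·72.6433 + 0.33·269.12 + 0.13·89.78 = 136.841.
Var(X) = E[X²] − (E[X])² = 136.841 − 70.7533 = 66.0873.
SD(X) = √66.0873 = 8.12941.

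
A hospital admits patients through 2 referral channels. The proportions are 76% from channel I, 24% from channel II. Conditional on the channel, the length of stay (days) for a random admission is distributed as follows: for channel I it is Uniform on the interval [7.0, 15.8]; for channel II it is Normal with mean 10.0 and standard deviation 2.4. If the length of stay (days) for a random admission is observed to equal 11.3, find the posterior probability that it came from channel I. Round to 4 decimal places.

Likelihoods f(11.3 | ·): I: 0.113636; II: 0.143545.
Posterior ∝ prior × likelihood. Numerator for I: 0.76·0.113636 = 0.0863636.
Normalizing constant: 0.76·0.113636 + 0.24·0.143545 = 0.120814.
P(I | observation) = 0.0863636 / 0.120814 = 0.714846.

0.7148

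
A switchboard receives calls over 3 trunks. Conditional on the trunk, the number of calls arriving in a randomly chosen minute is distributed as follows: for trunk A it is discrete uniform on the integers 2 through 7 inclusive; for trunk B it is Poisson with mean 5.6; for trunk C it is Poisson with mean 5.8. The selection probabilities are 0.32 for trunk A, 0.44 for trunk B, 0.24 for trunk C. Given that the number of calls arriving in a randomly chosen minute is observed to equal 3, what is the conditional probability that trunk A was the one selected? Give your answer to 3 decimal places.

Likelihoods P(X=3 | ·): A: 0.166667; B: 0.108234; C: 0.098452.
Posterior ∝ prior × likelihood. Numerator for A: 0.32·0.166667 = 0.0533333.
Normalizing constant: 0.32·0.166667 + 0.44·0.108234 + 0.24·0.098452 = 0.124585.
P(A | observation) = 0.0533333 / 0.124585 = 0.428089.

0.428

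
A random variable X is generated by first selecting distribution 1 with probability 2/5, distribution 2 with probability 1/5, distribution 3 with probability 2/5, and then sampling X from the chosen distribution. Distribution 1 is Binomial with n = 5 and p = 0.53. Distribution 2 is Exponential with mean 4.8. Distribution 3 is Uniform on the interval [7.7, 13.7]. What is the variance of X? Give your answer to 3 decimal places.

19.829

Per component, 1: μ=2.65, E[X²]=8.268; 2: μ=4.8, E[X²]=46.08; 3: μ=10.7, E[X²]=117.49.
E[X] = 0.4·2.65 + 0.2·4.8 + 0.4·10.7 = 6.3.
E[X²] = 0.4·8.268 + 0.2·46.08 + 0.4·117.49 = 59.5192.
Var(X) = E[X²] − (E[X])² = 59.5192 − 39.69 = 19.8292.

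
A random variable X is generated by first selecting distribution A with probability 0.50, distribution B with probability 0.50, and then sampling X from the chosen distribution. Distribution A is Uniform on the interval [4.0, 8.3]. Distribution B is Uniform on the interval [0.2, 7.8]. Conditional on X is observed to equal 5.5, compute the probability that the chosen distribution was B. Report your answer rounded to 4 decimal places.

0.3613

Likelihoods f(5.5 | ·): A: 0.232558; B: 0.131579.
Posterior ∝ prior × likelihood. Numerator for B: 0.5·0.131579 = 0.0657895.
Normalizing constant: 0.5·0.232558 + 0.5·0.131579 = 0.182069.
P(B | observation) = 0.0657895 / 0.182069 = 0.361345.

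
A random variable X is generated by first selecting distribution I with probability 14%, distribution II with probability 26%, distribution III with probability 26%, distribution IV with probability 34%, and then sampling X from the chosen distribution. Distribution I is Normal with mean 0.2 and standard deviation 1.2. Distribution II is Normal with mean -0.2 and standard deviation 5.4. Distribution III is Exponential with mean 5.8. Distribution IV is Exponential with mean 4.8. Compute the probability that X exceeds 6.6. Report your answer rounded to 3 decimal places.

0.196

Conditional on each component, P(X > 6.6): I: 4.8213e-08; II: 0.103968; III: 0.320481; IV: 0.25284.
By total probability, P(X > 6.6) = 0.14·4.8213e-08 + 0.26·0.103968 + 0.26·0.320481 + 0.34·0.25284 = 0.196322.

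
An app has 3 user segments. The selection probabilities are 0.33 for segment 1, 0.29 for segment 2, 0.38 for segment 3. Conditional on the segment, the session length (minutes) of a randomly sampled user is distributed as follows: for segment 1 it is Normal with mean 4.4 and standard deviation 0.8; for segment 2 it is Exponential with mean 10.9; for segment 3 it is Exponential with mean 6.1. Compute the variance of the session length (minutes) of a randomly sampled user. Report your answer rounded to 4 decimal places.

55.7506

Per component, 1: μ=4.4, E[X²]=20; 2: μ=10.9, E[X²]=237.62; 3: μ=6.1, E[X²]=74.42.
E[X] = 0.33·4.4 + 0.29·10.9 + 0.38·6.1 = 6.931.
E[X²] = 0.33·20 + 0.29·237.62 + 0.38·74.42 = 103.789.
Var(X) = E[X²] − (E[X])² = 103.789 − 48.0388 = 55.7506.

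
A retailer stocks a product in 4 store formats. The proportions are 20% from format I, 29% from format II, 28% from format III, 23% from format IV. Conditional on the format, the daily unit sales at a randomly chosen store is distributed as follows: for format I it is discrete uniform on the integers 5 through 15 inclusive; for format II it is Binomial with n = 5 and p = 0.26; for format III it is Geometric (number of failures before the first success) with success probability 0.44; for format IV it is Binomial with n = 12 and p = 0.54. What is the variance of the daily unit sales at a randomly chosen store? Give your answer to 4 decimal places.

16.5357

Per component, I: μ=10, E[X²]=110; II: μ=1.3, E[X²]=2.652; III: μ=1.27273, E[X²]=4.5124; IV: μ=6.48, E[X²]=44.9712.
E[X] = 0.2·10 + 0.29·1.3 + 0.28·1.27273 + 0.23·6.48 = 4.22376.
E[X²] = 0.2·110 + 0.29·2.652 + 0.28·4.5124 + 0.23·44.9712 = 34.3759.
Var(X) = E[X²] − (E[X])² = 34.3759 − 17.8402 = 16.5357.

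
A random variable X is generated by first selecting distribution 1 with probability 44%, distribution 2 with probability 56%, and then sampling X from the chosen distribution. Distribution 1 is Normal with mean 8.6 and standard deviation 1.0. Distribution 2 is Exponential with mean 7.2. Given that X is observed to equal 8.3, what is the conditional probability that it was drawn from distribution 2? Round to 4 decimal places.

0.1277

Likelihoods f(8.3 | ·): 1: 0.381388; 2: 0.0438553.
Posterior ∝ prior × likelihood. Numerator for 2: 0.56·0.0438553 = 0.024559.
Normalizing constant: 0.44·0.381388 + 0.56·0.0438553 = 0.19237.
P(2 | observation) = 0.024559 / 0.19237 = 0.127666.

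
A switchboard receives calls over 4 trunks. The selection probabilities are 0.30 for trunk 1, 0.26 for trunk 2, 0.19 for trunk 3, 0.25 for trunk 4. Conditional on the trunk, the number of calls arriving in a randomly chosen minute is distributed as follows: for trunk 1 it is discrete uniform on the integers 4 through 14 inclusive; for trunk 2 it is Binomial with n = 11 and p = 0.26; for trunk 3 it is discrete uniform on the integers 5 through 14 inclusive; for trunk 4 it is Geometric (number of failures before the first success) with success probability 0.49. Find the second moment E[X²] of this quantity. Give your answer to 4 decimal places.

49.4938

For each component E[X²] = Var + (mean)², giving 1: 91; 2: 10.296; 3: 98.5; 4: 3.20741.
Overall E[X²] = 0.3·91 + 0.26·10.296 + 0.19·98.5 + 0.25·3.20741 = 49.4938.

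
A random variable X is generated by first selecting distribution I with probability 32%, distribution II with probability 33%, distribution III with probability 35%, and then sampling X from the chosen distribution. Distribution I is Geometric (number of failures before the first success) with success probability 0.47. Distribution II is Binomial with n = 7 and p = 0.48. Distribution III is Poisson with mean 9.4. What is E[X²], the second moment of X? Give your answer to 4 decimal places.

For each component E[X²] = Var + (mean)², giving I: 3.67089; II: 13.0368; III: 97.76.
Overall E[X²] = 0.32·3.67089 + 0.33·13.0368 + 0.35·97.76 = 39.6928.

39.6928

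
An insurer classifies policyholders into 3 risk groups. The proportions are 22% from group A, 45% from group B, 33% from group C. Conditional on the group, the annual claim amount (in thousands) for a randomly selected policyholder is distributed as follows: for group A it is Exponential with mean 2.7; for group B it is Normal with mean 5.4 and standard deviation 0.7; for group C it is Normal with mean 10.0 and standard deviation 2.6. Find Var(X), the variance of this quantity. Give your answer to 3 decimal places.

11.788

Per component, A: μ=2.7, E[X²]=14.58; B: μ=5.4, E[X²]=29.65; C: μ=10, E[X²]=106.76.
E[X] = 0.22·2.7 + 0.45·5.4 + 0.33·10 = 6.324.
E[X²] = 0.22·14.58 + 0.45·29.65 + 0.33·106.76 = 51.7809.
Var(X) = E[X²] − (E[X])² = 51.7809 − 39.993 = 11.7879.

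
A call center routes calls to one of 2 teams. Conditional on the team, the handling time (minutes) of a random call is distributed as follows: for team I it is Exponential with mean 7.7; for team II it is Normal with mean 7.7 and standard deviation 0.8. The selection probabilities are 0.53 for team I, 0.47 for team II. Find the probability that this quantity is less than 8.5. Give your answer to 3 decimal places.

0.750

Conditional on each team, P(X < 8.5): I: 0.668423; II: 0.841345.
By total probability, P(X < 8.5) = 0.53·0.668423 + 0.47·0.841345 = 0.749696.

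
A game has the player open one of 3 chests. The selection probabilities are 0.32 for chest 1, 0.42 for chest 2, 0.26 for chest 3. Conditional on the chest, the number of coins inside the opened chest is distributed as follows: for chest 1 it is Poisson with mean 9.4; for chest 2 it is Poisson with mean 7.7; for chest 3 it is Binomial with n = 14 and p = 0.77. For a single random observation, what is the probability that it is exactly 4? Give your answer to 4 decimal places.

0.0365

Conditional on each chest, P(X = 4): 1: 0.0269111; 2: 0.0663261; 3: 0.000145772.
By total probability, P(X = 4) = 0.32·0.0269111 + 0.42·0.0663261 + 0.26·0.000145772 = 0.0365064.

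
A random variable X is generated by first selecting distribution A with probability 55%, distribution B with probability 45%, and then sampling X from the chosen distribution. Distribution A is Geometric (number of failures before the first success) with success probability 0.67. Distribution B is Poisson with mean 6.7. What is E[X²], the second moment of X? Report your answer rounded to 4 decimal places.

23.7532

For each component E[X²] = Var + (mean)², giving A: 0.977723; B: 51.59.
Overall E[X²] = 0.55·0.977723 + 0.45·51.59 = 23.7532.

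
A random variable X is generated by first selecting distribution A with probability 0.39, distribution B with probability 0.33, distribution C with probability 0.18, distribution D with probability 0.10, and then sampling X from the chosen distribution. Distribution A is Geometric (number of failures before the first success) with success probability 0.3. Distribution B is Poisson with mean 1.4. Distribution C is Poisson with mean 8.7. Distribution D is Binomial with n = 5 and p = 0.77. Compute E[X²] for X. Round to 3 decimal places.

For each component E[X²] = Var + (mean)², giving A: 13.2222; B: 3.36; C: 84.39; D: 15.708.
Overall E[X²] = 0.39·13.2222 + 0.33·3.36 + 0.18·84.39 + 0.1·15.708 = 23.0265.

23.026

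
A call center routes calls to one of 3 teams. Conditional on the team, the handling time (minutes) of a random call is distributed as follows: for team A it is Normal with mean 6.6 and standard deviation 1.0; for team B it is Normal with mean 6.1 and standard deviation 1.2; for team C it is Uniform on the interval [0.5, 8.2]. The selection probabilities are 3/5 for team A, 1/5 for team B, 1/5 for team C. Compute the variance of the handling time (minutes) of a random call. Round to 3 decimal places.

2.636

Per component, A: μ=6.6, E[X²]=44.56; B: μ=6.1, E[X²]=38.65; C: μ=4.35, E[X²]=23.8633.
E[X] = 0.6·6.6 + 0.2·6.1 + 0.2·4.35 = 6.05.
E[X²] = 0.6·44.56 + 0.2·38.65 + 0.2·23.8633 = 39.2387.
Var(X) = E[X²] − (E[X])² = 39.2387 − 36.6025 = 2.63617.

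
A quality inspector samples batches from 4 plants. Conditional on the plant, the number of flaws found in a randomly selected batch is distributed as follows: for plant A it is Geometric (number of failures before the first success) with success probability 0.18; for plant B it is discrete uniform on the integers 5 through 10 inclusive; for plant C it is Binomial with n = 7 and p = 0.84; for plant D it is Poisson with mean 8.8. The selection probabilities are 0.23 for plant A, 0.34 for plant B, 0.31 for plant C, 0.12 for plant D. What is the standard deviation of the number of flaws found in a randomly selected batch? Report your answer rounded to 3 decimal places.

3.182

Per component, A: μ=4.55556, E[X²]=46.0617; B: μ=7.5, E[X²]=59.1667; C: μ=5.88, E[X²]=35.5152; D: μ=8.8, E[X²]=86.24.
E[X] = 0.23·4.55556 + 0.34·7.5 + 0.31·5.88 + 0.12·8.8 = 6.47658.
E[X²] = 0.23·46.0617 + 0.34·59.1667 + 0.31·35.5152 + 0.12·86.24 = 52.0694.
Var(X) = E[X²] − (E[X])² = 52.0694 − 41.9461 = 10.1233.
SD(X) = √10.1233 = 3.18172.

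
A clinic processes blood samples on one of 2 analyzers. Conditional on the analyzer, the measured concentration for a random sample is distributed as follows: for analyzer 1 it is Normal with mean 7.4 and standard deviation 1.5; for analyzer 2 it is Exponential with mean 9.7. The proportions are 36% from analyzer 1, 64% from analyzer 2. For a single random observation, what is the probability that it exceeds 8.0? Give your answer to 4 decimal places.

Conditional on each analyzer, P(X > 8.0): 1: 0.344578; 2: 0.438348.
By total probability, P(X > 8.0) = 0.36·0.344578 + 0.64·0.438348 = 0.404591.

0.4046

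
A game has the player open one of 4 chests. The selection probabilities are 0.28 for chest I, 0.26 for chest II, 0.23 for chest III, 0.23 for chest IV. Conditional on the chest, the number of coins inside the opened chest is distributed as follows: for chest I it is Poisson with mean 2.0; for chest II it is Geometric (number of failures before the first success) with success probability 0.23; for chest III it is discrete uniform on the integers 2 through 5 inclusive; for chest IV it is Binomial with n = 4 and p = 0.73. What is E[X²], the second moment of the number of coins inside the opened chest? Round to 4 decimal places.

13.6260

For each component E[X²] = Var + (mean)², giving I: 6; II: 25.7637; III: 13.5; IV: 9.3148.
Overall E[X²] = 0.28·6 + 0.26·25.7637 + 0.23·13.5 + 0.23·9.3148 = 13.626.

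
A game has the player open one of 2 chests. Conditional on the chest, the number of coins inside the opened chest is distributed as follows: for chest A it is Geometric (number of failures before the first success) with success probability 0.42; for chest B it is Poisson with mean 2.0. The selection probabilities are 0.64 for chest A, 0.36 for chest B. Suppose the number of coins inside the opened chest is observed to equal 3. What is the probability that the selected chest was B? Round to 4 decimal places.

0.5533

Likelihoods P(X=3 | ·): A: 0.081947; B: 0.180447.
Posterior ∝ prior × likelihood. Numerator for B: 0.36·0.180447 = 0.0649609.
Normalizing constant: 0.64·0.081947 + 0.36·0.180447 = 0.117407.
P(B | observation) = 0.0649609 / 0.117407 = 0.553297.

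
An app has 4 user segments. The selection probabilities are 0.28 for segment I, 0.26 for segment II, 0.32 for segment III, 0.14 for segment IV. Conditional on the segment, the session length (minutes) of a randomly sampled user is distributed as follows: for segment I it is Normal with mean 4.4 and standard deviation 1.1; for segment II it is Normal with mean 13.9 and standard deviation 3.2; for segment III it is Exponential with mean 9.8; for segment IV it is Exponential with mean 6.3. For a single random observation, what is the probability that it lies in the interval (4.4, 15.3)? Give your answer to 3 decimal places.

Conditional on each segment, P(4.4 < X < 15.3): I: 0.5; II: 0.667631; III: 0.4284; IV: 0.409211.
By total probability, P(4.4 < X < 15.3) = 0.28·0.5 + 0.26·0.667631 + 0.32·0.4284 + 0.14·0.409211 = 0.507962.

0.508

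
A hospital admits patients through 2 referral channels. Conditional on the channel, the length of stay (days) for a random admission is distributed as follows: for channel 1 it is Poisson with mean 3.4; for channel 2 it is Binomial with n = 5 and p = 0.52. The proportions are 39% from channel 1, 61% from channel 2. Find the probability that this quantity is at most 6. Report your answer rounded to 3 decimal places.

0.977

Conditional on each channel, P(X ≤ 6): 1: 0.942147; 2: 1.
By total probability, P(X ≤ 6) = 0.39·0.942147 + 0.61·1 = 0.977437.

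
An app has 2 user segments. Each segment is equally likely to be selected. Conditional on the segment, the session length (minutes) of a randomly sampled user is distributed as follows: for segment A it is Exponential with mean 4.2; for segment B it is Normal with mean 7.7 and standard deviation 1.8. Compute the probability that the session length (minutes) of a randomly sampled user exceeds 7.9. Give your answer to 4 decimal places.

Conditional on each segment, P(X > 7.9): A: 0.152445; B: 0.455764.
By total probability, P(X > 7.9) = 0.5·0.152445 + 0.5·0.455764 = 0.304104.

0.3041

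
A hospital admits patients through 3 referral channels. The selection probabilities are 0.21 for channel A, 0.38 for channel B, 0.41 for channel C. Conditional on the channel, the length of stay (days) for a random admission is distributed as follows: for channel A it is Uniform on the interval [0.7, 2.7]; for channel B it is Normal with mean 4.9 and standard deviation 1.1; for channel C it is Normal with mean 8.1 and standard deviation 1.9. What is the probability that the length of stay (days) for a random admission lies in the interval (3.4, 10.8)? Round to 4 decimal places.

0.7226

Conditional on each channel, P(3.4 < X < 10.8): A: 0; B: 0.913659; C: 0.915663.
By total probability, P(3.4 < X < 10.8) = 0.21·0 + 0.38·0.913659 + 0.41·0.915663 = 0.722612.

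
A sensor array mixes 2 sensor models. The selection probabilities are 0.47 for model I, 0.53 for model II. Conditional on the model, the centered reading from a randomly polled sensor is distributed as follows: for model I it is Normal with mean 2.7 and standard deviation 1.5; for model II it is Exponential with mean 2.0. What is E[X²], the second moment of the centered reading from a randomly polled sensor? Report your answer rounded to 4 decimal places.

8.7238

For each component E[X²] = Var + (mean)², giving I: 9.54; II: 8.
Overall E[X²] = 0.47·9.54 + 0.53·8 = 8.7238.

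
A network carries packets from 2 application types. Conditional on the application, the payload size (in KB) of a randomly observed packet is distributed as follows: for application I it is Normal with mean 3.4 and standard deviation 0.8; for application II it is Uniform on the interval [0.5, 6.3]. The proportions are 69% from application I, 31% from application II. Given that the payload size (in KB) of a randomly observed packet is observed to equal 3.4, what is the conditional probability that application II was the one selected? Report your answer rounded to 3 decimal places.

Likelihoods f(3.4 | ·): I: 0.498678; II: 0.172414.
Posterior ∝ prior × likelihood. Numerator for II: 0.31·0.172414 = 0.0534483.
Normalizing constant: 0.69·0.498678 + 0.31·0.172414 = 0.397536.
P(II | observation) = 0.0534483 / 0.397536 = 0.134449.

0.134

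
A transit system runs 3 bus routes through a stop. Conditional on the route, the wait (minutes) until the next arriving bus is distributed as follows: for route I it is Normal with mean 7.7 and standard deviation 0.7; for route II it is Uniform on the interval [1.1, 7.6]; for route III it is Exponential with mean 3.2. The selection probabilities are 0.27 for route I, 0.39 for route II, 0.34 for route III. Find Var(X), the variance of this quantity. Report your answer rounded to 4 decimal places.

8.2031

Per component, I: μ=7.7, E[X²]=59.78; II: μ=4.35, E[X²]=22.4433; III: μ=3.2, E[X²]=20.48.
E[X] = 0.27·7.7 + 0.39·4.35 + 0.34·3.2 = 4.8635.
E[X²] = 0.27·59.78 + 0.39·22.4433 + 0.34·20.48 = 31.8567.
Var(X) = E[X²] − (E[X])² = 31.8567 − 23.6536 = 8.20307.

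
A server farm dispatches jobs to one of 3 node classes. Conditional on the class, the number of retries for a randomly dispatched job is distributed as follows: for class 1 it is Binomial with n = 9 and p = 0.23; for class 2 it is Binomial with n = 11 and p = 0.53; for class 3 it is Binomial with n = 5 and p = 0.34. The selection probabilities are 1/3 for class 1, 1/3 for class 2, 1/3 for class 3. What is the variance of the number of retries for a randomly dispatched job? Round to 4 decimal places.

5.2999

Per component, 1: μ=2.07, E[X²]=5.8788; 2: μ=5.83, E[X²]=36.729; 3: μ=1.7, E[X²]=4.012.
E[X] = 0.333333·2.07 + 0.333333·5.83 + 0.333333·1.7 = 3.2.
E[X²] = 0.333333·5.8788 + 0.333333·36.729 + 0.333333·4.012 = 15.5399.
Var(X) = E[X²] − (E[X])² = 15.5399 − 10.24 = 5.29993.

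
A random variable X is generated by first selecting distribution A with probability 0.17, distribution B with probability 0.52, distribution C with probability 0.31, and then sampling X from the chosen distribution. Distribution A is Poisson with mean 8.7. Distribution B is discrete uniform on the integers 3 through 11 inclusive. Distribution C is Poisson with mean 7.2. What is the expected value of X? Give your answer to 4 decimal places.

Component means — A: 8.7; B: 7; C: 7.2.
E[X] = 0.17·8.7 + 0.52·7 + 0.31·7.2 = 7.351.

7.3510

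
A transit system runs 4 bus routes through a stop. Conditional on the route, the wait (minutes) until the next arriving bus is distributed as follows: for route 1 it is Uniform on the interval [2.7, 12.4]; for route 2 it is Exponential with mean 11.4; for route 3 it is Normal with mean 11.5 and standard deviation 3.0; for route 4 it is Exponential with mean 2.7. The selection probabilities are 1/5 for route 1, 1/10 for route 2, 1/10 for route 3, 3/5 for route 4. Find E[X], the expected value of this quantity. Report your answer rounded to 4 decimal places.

Component means — 1: 7.55; 2: 11.4; 3: 11.5; 4: 2.7.
E[X] = 0.2·7.55 + 0.1·11.4 + 0.1·11.5 + 0.6·2.7 = 5.42.

5.4200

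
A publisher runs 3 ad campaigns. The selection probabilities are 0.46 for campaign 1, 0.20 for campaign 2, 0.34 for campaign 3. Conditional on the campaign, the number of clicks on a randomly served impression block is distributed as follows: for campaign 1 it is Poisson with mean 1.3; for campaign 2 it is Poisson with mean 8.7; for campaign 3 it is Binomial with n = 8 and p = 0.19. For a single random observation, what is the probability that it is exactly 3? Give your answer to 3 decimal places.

Conditional on each campaign, P(X = 3): 1: 0.0997921; 2: 0.0182829; 3: 0.133929.
By total probability, P(X = 3) = 0.46·0.0997921 + 0.2·0.0182829 + 0.34·0.133929 = 0.0950967.

0.095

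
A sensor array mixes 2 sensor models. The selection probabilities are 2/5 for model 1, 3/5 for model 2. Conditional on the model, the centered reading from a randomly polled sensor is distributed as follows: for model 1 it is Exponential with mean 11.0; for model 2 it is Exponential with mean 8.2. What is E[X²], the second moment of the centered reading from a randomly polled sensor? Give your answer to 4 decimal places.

For each component E[X²] = Var + (mean)², giving 1: 242; 2: 134.48.
Overall E[X²] = 0.4·242 + 0.6·134.48 = 177.488.

177.4880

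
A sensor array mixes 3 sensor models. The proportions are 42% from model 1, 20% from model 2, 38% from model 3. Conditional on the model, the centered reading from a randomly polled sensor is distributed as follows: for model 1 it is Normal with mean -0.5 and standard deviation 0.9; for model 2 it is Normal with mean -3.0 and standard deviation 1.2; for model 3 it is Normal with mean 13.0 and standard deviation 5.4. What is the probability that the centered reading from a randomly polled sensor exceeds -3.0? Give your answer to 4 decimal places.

0.8983

Conditional on each model, P(X > -3.0): 1: 0.997263; 2: 0.5; 3: 0.998477.
By total probability, P(X > -3.0) = 0.42·0.997263 + 0.2·0.5 + 0.38·0.998477 = 0.898272.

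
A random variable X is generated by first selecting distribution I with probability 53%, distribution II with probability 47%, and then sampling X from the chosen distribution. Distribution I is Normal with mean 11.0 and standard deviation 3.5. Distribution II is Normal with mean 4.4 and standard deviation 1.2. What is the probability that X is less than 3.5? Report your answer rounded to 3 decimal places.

0.115

Conditional on each component, P(X < 3.5): I: 0.0160623; II: 0.226627.
By total probability, P(X < 3.5) = 0.53·0.0160623 + 0.47·0.226627 = 0.115028.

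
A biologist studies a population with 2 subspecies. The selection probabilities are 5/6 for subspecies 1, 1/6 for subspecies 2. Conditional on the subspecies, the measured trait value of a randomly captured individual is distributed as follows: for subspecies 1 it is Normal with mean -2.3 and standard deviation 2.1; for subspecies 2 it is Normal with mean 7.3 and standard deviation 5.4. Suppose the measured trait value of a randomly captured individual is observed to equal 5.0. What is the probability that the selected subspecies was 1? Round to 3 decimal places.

Likelihoods f(5.0 | ·): 1: 0.000451549; 2: 0.0674719.
Posterior ∝ prior × likelihood. Numerator for 1: 0.833333·0.000451549 = 0.000376291.
Normalizing constant: 0.833333·0.000451549 + 0.166667·0.0674719 = 0.0116216.
P(1 | observation) = 0.000376291 / 0.0116216 = 0.0323786.

0.032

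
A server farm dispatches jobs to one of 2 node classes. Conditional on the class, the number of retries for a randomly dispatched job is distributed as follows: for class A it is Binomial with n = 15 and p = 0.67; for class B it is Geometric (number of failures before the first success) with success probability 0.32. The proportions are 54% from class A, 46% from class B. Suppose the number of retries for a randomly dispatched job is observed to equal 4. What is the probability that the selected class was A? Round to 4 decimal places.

Likelihoods P(X=4 | ·): A: 0.00139023; B: 0.0684204.
Posterior ∝ prior × likelihood. Numerator for A: 0.54·0.00139023 = 0.000750722.
Normalizing constant: 0.54·0.00139023 + 0.46·0.0684204 = 0.0322241.
P(A | observation) = 0.000750722 / 0.0322241 = 0.0232969.

0.0233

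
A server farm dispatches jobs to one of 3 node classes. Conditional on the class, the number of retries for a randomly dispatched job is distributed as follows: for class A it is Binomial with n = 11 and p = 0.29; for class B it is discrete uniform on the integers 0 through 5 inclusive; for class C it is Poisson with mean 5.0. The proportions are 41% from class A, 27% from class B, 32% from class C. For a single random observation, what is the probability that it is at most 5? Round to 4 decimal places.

Conditional on each class, P(X ≤ 5): A: 0.932562; B: 1; C: 0.615961.
By total probability, P(X ≤ 5) = 0.41·0.932562 + 0.27·1 + 0.32·0.615961 = 0.849458.

0.8495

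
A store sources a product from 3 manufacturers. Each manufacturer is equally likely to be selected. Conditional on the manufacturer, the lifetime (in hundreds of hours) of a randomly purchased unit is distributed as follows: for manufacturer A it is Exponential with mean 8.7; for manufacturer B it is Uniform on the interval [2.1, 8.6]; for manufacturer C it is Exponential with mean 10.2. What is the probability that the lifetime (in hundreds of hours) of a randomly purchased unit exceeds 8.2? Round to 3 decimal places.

0.300

Conditional on each manufacturer, P(X > 8.2): A: 0.389641; B: 0.0615385; C: 0.44757.
By total probability, P(X > 8.2) = 0.333333·0.389641 + 0.333333·0.0615385 + 0.333333·0.44757 = 0.299583.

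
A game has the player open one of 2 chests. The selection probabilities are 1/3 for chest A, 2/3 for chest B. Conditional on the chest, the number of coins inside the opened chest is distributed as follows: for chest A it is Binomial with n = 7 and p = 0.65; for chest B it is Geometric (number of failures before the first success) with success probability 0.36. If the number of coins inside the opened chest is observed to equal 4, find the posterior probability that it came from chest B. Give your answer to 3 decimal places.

Likelihoods P(X=4 | ·): A: 0.267871; B: 0.060398.
Posterior ∝ prior × likelihood. Numerator for B: 0.666667·0.060398 = 0.0402653.
Normalizing constant: 0.333333·0.267871 + 0.666667·0.060398 = 0.129556.
P(B | observation) = 0.0402653 / 0.129556 = 0.310796.

0.311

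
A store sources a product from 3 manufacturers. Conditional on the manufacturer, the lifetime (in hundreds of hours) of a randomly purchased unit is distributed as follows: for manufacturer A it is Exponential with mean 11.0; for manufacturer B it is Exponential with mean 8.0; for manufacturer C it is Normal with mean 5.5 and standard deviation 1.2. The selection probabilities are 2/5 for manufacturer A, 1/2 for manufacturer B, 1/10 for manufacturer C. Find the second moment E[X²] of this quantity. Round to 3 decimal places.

For each component E[X²] = Var + (mean)², giving A: 242; B: 128; C: 31.69.
Overall E[X²] = 0.4·242 + 0.5·128 + 0.1·31.69 = 163.969.

163.969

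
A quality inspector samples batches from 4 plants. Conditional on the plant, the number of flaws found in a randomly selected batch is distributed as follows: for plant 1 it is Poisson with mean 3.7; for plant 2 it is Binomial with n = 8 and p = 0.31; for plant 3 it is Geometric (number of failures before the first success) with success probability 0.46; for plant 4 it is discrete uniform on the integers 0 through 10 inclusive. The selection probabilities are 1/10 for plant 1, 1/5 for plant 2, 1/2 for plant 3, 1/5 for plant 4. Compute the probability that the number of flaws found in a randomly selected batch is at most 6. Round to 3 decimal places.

Conditional on each plant, P(X ≤ 6): 1: 0.918191; 2: 0.998396; 3: 0.986611; 4: 0.636364.
By total probability, P(X ≤ 6) = 0.1·0.918191 + 0.2·0.998396 + 0.5·0.986611 + 0.2·0.636364 = 0.912076.

0.912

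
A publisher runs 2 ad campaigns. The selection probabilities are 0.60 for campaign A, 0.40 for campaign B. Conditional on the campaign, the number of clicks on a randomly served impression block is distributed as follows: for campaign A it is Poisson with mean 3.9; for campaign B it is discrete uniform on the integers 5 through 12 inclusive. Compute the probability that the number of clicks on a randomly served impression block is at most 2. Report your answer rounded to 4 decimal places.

0.1519

Conditional on each campaign, P(X ≤ 2): A: 0.253125; B: 0.
By total probability, P(X ≤ 2) = 0.6·0.253125 + 0.4·0 = 0.151875.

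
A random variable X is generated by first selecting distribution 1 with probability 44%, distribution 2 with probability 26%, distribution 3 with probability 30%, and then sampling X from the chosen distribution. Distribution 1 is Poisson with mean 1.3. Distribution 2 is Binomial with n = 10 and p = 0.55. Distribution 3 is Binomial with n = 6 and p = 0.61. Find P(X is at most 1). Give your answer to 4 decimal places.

Conditional on each component, P(X ≤ 1): 1: 0.626823; 2: 0.00450225; 3: 0.0365408.
By total probability, P(X ≤ 1) = 0.44·0.626823 + 0.26·0.00450225 + 0.3·0.0365408 = 0.287935.

0.2879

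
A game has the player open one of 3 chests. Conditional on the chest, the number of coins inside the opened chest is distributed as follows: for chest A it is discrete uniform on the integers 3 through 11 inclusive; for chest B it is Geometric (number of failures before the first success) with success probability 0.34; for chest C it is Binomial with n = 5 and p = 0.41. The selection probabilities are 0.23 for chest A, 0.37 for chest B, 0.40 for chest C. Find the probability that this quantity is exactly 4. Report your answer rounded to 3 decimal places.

0.083

Conditional on each chest, P(X = 4): A: 0.111111; B: 0.0645141; C: 0.0833599.
By total probability, P(X = 4) = 0.23·0.111111 + 0.37·0.0645141 + 0.4·0.0833599 = 0.0827698.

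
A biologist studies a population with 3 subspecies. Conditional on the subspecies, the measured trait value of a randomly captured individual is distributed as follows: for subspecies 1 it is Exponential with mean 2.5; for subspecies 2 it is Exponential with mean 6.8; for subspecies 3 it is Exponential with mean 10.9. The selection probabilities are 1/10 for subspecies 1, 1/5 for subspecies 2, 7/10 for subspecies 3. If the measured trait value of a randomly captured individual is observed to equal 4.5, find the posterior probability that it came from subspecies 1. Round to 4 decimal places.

Likelihoods f(4.5 | ·): 1: 0.0661196; 2: 0.0758735; 3: 0.0607124.
Posterior ∝ prior × likelihood. Numerator for 1: 0.1·0.0661196 = 0.00661196.
Normalizing constant: 0.1·0.0661196 + 0.2·0.0758735 + 0.7·0.0607124 = 0.0642854.
P(1 | observation) = 0.00661196 / 0.0642854 = 0.102853.

0.1029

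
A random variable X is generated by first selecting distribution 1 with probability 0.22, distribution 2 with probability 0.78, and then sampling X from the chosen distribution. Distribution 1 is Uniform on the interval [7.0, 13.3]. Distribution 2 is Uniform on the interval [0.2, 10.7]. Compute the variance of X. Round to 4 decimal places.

11.6845

Per component, 1: μ=10.15, E[X²]=106.33; 2: μ=5.45, E[X²]=38.89.
E[X] = 0.22·10.15 + 0.78·5.45 = 6.484.
E[X²] = 0.22·106.33 + 0.78·38.89 = 53.7268.
Var(X) = E[X²] − (E[X])² = 53.7268 − 42.0423 = 11.6845.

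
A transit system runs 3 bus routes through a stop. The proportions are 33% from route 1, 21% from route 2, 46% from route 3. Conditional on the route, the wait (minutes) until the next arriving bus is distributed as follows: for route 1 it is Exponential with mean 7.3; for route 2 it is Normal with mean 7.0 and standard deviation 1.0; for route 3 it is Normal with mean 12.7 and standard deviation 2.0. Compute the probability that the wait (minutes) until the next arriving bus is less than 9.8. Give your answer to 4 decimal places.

0.4871

Conditional on each route, P(X < 9.8): 1: 0.738799; 2: 0.997445; 3: 0.0735293.
By total probability, P(X < 9.8) = 0.33·0.738799 + 0.21·0.997445 + 0.46·0.0735293 = 0.487091.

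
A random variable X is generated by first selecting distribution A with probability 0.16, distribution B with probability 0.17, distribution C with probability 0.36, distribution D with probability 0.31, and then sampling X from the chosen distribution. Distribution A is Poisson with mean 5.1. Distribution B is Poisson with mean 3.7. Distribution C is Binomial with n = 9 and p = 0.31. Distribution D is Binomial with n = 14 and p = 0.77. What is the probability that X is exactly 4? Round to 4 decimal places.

Conditional on each component, P(X = 4): A: 0.171857; B: 0.193066; C: 0.181996; D: 0.000145772.
By total probability, P(X = 4) = 0.16·0.171857 + 0.17·0.193066 + 0.36·0.181996 + 0.31·0.000145772 = 0.125882.

0.1259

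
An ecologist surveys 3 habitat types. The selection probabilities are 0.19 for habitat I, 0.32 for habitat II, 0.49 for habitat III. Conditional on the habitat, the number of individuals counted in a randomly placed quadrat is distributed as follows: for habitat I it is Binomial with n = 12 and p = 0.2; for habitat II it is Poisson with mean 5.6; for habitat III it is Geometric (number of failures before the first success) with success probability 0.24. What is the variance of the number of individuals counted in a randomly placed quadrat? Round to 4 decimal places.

10.2278

Per component, I: μ=2.4, E[X²]=7.68; II: μ=5.6, E[X²]=36.96; III: μ=3.16667, E[X²]=23.2222.
E[X] = 0.19·2.4 + 0.32·5.6 + 0.49·3.16667 = 3.79967.
E[X²] = 0.19·7.68 + 0.32·36.96 + 0.49·23.2222 = 24.6653.
Var(X) = E[X²] − (E[X])² = 24.6653 − 14.4375 = 10.2278.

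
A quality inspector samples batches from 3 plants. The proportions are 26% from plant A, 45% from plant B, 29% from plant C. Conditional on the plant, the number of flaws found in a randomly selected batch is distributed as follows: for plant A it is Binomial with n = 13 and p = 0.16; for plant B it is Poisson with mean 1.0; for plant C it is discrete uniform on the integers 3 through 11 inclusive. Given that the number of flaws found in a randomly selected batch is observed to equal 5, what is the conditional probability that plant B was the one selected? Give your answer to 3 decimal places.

0.033

Likelihoods P(X=5 | ·): A: 0.0334513; B: 0.00306566; C: 0.111111.
Posterior ∝ prior × likelihood. Numerator for B: 0.45·0.00306566 = 0.00137955.
Normalizing constant: 0.26·0.0334513 + 0.45·0.00306566 + 0.29·0.111111 = 0.0422991.
P(B | observation) = 0.00137955 / 0.0422991 = 0.0326141.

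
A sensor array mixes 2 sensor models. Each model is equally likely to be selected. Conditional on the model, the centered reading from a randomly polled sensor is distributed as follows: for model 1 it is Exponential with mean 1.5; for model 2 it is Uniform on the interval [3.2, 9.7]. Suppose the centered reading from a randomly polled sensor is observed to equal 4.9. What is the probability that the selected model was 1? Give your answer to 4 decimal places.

0.1418

Likelihoods f(4.9 | ·): 1: 0.0254222; 2: 0.153846.
Posterior ∝ prior × likelihood. Numerator for 1: 0.5·0.0254222 = 0.0127111.
Normalizing constant: 0.5·0.0254222 + 0.5·0.153846 = 0.0896342.
P(1 | observation) = 0.0127111 / 0.0896342 = 0.141811.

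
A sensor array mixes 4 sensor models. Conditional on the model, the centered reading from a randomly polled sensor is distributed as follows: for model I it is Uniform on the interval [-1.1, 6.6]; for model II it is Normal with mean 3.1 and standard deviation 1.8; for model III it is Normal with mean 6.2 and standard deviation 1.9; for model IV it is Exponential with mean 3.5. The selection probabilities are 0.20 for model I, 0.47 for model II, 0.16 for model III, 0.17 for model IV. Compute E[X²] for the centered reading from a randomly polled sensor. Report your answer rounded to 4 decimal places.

19.4332

For each component E[X²] = Var + (mean)², giving I: 12.5033; II: 12.85; III: 42.05; IV: 24.5.
Overall E[X²] = 0.2·12.5033 + 0.47·12.85 + 0.16·42.05 + 0.17·24.5 = 19.4332.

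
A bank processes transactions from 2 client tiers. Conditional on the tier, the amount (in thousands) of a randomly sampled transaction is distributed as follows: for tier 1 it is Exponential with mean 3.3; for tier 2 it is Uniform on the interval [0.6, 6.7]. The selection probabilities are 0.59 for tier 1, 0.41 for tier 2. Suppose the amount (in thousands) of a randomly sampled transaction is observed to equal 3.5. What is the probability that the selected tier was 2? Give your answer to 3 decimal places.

0.521

Likelihoods f(3.5 | ·): 1: 0.104923; 2: 0.163934.
Posterior ∝ prior × likelihood. Numerator for 2: 0.41·0.163934 = 0.0672131.
Normalizing constant: 0.59·0.104923 + 0.41·0.163934 = 0.129118.
P(2 | observation) = 0.0672131 / 0.129118 = 0.520557.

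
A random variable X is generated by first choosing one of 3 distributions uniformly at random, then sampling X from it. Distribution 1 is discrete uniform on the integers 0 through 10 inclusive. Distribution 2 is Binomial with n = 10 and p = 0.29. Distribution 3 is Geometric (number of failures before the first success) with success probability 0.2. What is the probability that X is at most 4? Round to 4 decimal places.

Conditional on each component, P(X ≤ 4): 1: 0.454545; 2: 0.86635; 3: 0.67232.
By total probability, P(X ≤ 4) = 0.333333·0.454545 + 0.333333·0.86635 + 0.333333·0.67232 = 0.664405.

0.6644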